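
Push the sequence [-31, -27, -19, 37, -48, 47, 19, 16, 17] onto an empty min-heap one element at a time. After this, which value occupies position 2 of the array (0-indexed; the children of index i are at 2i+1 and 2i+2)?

Insert -31:
  append -31 at index 0 → [-31] (no swap needed)
Insert -27:
  append -27 at index 1 → [-31, -27] (no swap needed)
Insert -19:
  append -19 at index 2 → [-31, -27, -19] (no swap needed)
Insert 37:
  append 37 at index 3 → [-31, -27, -19, 37] (no swap needed)
Insert -48:
  append -48 at index 4 → [-31, -27, -19, 37, -48]
  -48 < parent -27 at index 1, swap → [-31, -48, -19, 37, -27]
  -48 < parent -31 at index 0, swap → [-48, -31, -19, 37, -27]
Insert 47:
  append 47 at index 5 → [-48, -31, -19, 37, -27, 47] (no swap needed)
Insert 19:
  append 19 at index 6 → [-48, -31, -19, 37, -27, 47, 19] (no swap needed)
Insert 16:
  append 16 at index 7 → [-48, -31, -19, 37, -27, 47, 19, 16]
  16 < parent 37 at index 3, swap → [-48, -31, -19, 16, -27, 47, 19, 37]
Insert 17:
  append 17 at index 8 → [-48, -31, -19, 16, -27, 47, 19, 37, 17] (no swap needed)
resulting array: [-48, -31, -19, 16, -27, 47, 19, 37, 17]

-19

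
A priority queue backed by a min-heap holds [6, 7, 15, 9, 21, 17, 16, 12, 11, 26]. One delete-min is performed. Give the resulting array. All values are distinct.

[7, 9, 15, 11, 21, 17, 16, 12, 26]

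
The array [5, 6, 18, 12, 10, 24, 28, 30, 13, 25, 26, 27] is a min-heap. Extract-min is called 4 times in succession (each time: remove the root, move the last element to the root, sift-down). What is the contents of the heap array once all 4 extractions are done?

[13, 25, 18, 26, 27, 24, 28, 30]

extract-min #1 returns 5:
  remove root 5; move last element 27 to root → [27, 6, 18, 12, 10, 24, 28, 30, 13, 25, 26]
  27 vs smaller child 6 at index 1, swap → [6, 27, 18, 12, 10, 24, 28, 30, 13, 25, 26]
  27 vs smaller child 10 at index 4, swap → [6, 10, 18, 12, 27, 24, 28, 30, 13, 25, 26]
  27 vs smaller child 25 at index 9, swap → [6, 10, 18, 12, 25, 24, 28, 30, 13, 27, 26]
extract-min #2 returns 6:
  remove root 6; move last element 26 to root → [26, 10, 18, 12, 25, 24, 28, 30, 13, 27]
  26 vs smaller child 10 at index 1, swap → [10, 26, 18, 12, 25, 24, 28, 30, 13, 27]
  26 vs smaller child 12 at index 3, swap → [10, 12, 18, 26, 25, 24, 28, 30, 13, 27]
  26 vs smaller child 13 at index 8, swap → [10, 12, 18, 13, 25, 24, 28, 30, 26, 27]
extract-min #3 returns 10:
  remove root 10; move last element 27 to root → [27, 12, 18, 13, 25, 24, 28, 30, 26]
  27 vs smaller child 12 at index 1, swap → [12, 27, 18, 13, 25, 24, 28, 30, 26]
  27 vs smaller child 13 at index 3, swap → [12, 13, 18, 27, 25, 24, 28, 30, 26]
  27 vs smaller child 26 at index 8, swap → [12, 13, 18, 26, 25, 24, 28, 30, 27]
extract-min #4 returns 12:
  remove root 12; move last element 27 to root → [27, 13, 18, 26, 25, 24, 28, 30]
  27 vs smaller child 13 at index 1, swap → [13, 27, 18, 26, 25, 24, 28, 30]
  27 vs smaller child 25 at index 4, swap → [13, 25, 18, 26, 27, 24, 28, 30]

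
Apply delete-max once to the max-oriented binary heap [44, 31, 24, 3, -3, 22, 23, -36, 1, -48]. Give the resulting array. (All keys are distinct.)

[31, 3, 24, 1, -3, 22, 23, -36, -48]

remove root 44; move last element -48 to root → [-48, 31, 24, 3, -3, 22, 23, -36, 1]
-48 vs larger child 31 at index 1, swap → [31, -48, 24, 3, -3, 22, 23, -36, 1]
-48 vs larger child 3 at index 3, swap → [31, 3, 24, -48, -3, 22, 23, -36, 1]
-48 vs larger child 1 at index 8, swap → [31, 3, 24, 1, -3, 22, 23, -36, -48]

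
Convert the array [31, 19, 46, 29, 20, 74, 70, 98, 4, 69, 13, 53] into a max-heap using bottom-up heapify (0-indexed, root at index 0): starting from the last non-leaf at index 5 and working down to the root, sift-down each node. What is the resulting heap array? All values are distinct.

[98, 69, 74, 29, 31, 53, 70, 19, 4, 20, 13, 46]

sift down from index 5: already satisfies heap property
sift down from index 4:
  20 vs larger child 69 at index 9, swap → [31, 19, 46, 29, 69, 74, 70, 98, 4, 20, 13, 53]
sift down from index 3:
  29 vs larger child 98 at index 7, swap → [31, 19, 46, 98, 69, 74, 70, 29, 4, 20, 13, 53]
sift down from index 2:
  46 vs larger child 74 at index 5, swap → [31, 19, 74, 98, 69, 46, 70, 29, 4, 20, 13, 53]
  46 vs only child 53 at index 11, swap → [31, 19, 74, 98, 69, 53, 70, 29, 4, 20, 13, 46]
sift down from index 1:
  19 vs larger child 98 at index 3, swap → [31, 98, 74, 19, 69, 53, 70, 29, 4, 20, 13, 46]
  19 vs larger child 29 at index 7, swap → [31, 98, 74, 29, 69, 53, 70, 19, 4, 20, 13, 46]
sift down from index 0:
  31 vs larger child 98 at index 1, swap → [98, 31, 74, 29, 69, 53, 70, 19, 4, 20, 13, 46]
  31 vs larger child 69 at index 4, swap → [98, 69, 74, 29, 31, 53, 70, 19, 4, 20, 13, 46]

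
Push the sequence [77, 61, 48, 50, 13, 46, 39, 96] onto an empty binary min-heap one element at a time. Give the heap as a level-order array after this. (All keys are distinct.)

Insert 77:
  append 77 at index 0 → [77] (no swap needed)
Insert 61:
  append 61 at index 1 → [77, 61]
  61 < parent 77 at index 0, swap → [61, 77]
Insert 48:
  append 48 at index 2 → [61, 77, 48]
  48 < parent 61 at index 0, swap → [48, 77, 61]
Insert 50:
  append 50 at index 3 → [48, 77, 61, 50]
  50 < parent 77 at index 1, swap → [48, 50, 61, 77]
Insert 13:
  append 13 at index 4 → [48, 50, 61, 77, 13]
  13 < parent 50 at index 1, swap → [48, 13, 61, 77, 50]
  13 < parent 48 at index 0, swap → [13, 48, 61, 77, 50]
Insert 46:
  append 46 at index 5 → [13, 48, 61, 77, 50, 46]
  46 < parent 61 at index 2, swap → [13, 48, 46, 77, 50, 61]
Insert 39:
  append 39 at index 6 → [13, 48, 46, 77, 50, 61, 39]
  39 < parent 46 at index 2, swap → [13, 48, 39, 77, 50, 61, 46]
Insert 96:
  append 96 at index 7 → [13, 48, 39, 77, 50, 61, 46, 96] (no swap needed)

[13, 48, 39, 77, 50, 61, 46, 96]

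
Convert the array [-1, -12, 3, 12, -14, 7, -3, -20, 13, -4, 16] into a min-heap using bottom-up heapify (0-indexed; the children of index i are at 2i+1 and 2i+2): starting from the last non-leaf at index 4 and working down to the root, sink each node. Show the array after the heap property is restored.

sift down from index 4: already satisfies heap property
sift down from index 3:
  12 vs smaller child -20 at index 7, swap → [-1, -12, 3, -20, -14, 7, -3, 12, 13, -4, 16]
sift down from index 2:
  3 vs smaller child -3 at index 6, swap → [-1, -12, -3, -20, -14, 7, 3, 12, 13, -4, 16]
sift down from index 1:
  -12 vs smaller child -20 at index 3, swap → [-1, -20, -3, -12, -14, 7, 3, 12, 13, -4, 16]
sift down from index 0:
  -1 vs smaller child -20 at index 1, swap → [-20, -1, -3, -12, -14, 7, 3, 12, 13, -4, 16]
  -1 vs smaller child -14 at index 4, swap → [-20, -14, -3, -12, -1, 7, 3, 12, 13, -4, 16]
  -1 vs smaller child -4 at index 9, swap → [-20, -14, -3, -12, -4, 7, 3, 12, 13, -1, 16]

[-20, -14, -3, -12, -4, 7, 3, 12, 13, -1, 16]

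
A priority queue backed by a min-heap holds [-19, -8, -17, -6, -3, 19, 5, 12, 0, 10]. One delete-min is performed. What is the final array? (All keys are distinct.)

[-17, -8, 5, -6, -3, 19, 10, 12, 0]

remove root -19; move last element 10 to root → [10, -8, -17, -6, -3, 19, 5, 12, 0]
10 vs smaller child -17 at index 2, swap → [-17, -8, 10, -6, -3, 19, 5, 12, 0]
10 vs smaller child 5 at index 6, swap → [-17, -8, 5, -6, -3, 19, 10, 12, 0]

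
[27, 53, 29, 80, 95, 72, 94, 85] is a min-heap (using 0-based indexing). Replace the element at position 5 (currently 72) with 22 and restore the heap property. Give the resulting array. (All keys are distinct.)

[22, 53, 27, 80, 95, 29, 94, 85]

set index 5 from 72 to 22 → [27, 53, 29, 80, 95, 22, 94, 85]
22 < parent 29 at index 2, swap → [27, 53, 22, 80, 95, 29, 94, 85]
22 < parent 27 at index 0, swap → [22, 53, 27, 80, 95, 29, 94, 85]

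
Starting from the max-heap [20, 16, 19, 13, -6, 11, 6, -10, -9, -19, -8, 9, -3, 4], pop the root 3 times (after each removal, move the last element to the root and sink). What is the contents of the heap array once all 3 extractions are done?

[13, 4, 11, -3, -6, 9, 6, -10, -9, -19, -8]

extract-max #1 returns 20:
  remove root 20; move last element 4 to root → [4, 16, 19, 13, -6, 11, 6, -10, -9, -19, -8, 9, -3]
  4 vs larger child 19 at index 2, swap → [19, 16, 4, 13, -6, 11, 6, -10, -9, -19, -8, 9, -3]
  4 vs larger child 11 at index 5, swap → [19, 16, 11, 13, -6, 4, 6, -10, -9, -19, -8, 9, -3]
  4 vs larger child 9 at index 11, swap → [19, 16, 11, 13, -6, 9, 6, -10, -9, -19, -8, 4, -3]
extract-max #2 returns 19:
  remove root 19; move last element -3 to root → [-3, 16, 11, 13, -6, 9, 6, -10, -9, -19, -8, 4]
  -3 vs larger child 16 at index 1, swap → [16, -3, 11, 13, -6, 9, 6, -10, -9, -19, -8, 4]
  -3 vs larger child 13 at index 3, swap → [16, 13, 11, -3, -6, 9, 6, -10, -9, -19, -8, 4]
extract-max #3 returns 16:
  remove root 16; move last element 4 to root → [4, 13, 11, -3, -6, 9, 6, -10, -9, -19, -8]
  4 vs larger child 13 at index 1, swap → [13, 4, 11, -3, -6, 9, 6, -10, -9, -19, -8]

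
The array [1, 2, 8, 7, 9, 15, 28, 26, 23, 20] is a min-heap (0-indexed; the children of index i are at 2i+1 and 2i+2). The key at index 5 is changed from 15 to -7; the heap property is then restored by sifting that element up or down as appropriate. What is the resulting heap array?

[-7, 2, 1, 7, 9, 8, 28, 26, 23, 20]

set index 5 from 15 to -7 → [1, 2, 8, 7, 9, -7, 28, 26, 23, 20]
-7 < parent 8 at index 2, swap → [1, 2, -7, 7, 9, 8, 28, 26, 23, 20]
-7 < parent 1 at index 0, swap → [-7, 2, 1, 7, 9, 8, 28, 26, 23, 20]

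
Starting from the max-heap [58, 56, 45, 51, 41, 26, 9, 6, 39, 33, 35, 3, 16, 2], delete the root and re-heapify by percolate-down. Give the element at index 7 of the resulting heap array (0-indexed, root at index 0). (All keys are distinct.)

remove root 58; move last element 2 to root → [2, 56, 45, 51, 41, 26, 9, 6, 39, 33, 35, 3, 16]
2 vs larger child 56 at index 1, swap → [56, 2, 45, 51, 41, 26, 9, 6, 39, 33, 35, 3, 16]
2 vs larger child 51 at index 3, swap → [56, 51, 45, 2, 41, 26, 9, 6, 39, 33, 35, 3, 16]
2 vs larger child 39 at index 8, swap → [56, 51, 45, 39, 41, 26, 9, 6, 2, 33, 35, 3, 16]
resulting array: [56, 51, 45, 39, 41, 26, 9, 6, 2, 33, 35, 3, 16]

6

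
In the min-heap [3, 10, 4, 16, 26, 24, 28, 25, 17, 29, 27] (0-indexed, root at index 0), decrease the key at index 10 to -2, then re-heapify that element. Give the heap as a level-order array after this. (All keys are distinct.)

[-2, 3, 4, 16, 10, 24, 28, 25, 17, 29, 26]

set index 10 from 27 to -2 → [3, 10, 4, 16, 26, 24, 28, 25, 17, 29, -2]
-2 < parent 26 at index 4, swap → [3, 10, 4, 16, -2, 24, 28, 25, 17, 29, 26]
-2 < parent 10 at index 1, swap → [3, -2, 4, 16, 10, 24, 28, 25, 17, 29, 26]
-2 < parent 3 at index 0, swap → [-2, 3, 4, 16, 10, 24, 28, 25, 17, 29, 26]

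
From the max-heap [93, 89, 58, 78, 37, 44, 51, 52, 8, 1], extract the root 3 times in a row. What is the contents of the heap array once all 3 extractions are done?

[58, 52, 51, 8, 37, 44, 1]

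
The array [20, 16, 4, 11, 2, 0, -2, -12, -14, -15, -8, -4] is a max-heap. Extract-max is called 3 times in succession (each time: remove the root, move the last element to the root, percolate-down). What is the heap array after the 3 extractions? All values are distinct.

extract-max #1 returns 20:
  remove root 20; move last element -4 to root → [-4, 16, 4, 11, 2, 0, -2, -12, -14, -15, -8]
  -4 vs larger child 16 at index 1, swap → [16, -4, 4, 11, 2, 0, -2, -12, -14, -15, -8]
  -4 vs larger child 11 at index 3, swap → [16, 11, 4, -4, 2, 0, -2, -12, -14, -15, -8]
extract-max #2 returns 16:
  remove root 16; move last element -8 to root → [-8, 11, 4, -4, 2, 0, -2, -12, -14, -15]
  -8 vs larger child 11 at index 1, swap → [11, -8, 4, -4, 2, 0, -2, -12, -14, -15]
  -8 vs larger child 2 at index 4, swap → [11, 2, 4, -4, -8, 0, -2, -12, -14, -15]
extract-max #3 returns 11:
  remove root 11; move last element -15 to root → [-15, 2, 4, -4, -8, 0, -2, -12, -14]
  -15 vs larger child 4 at index 2, swap → [4, 2, -15, -4, -8, 0, -2, -12, -14]
  -15 vs larger child 0 at index 5, swap → [4, 2, 0, -4, -8, -15, -2, -12, -14]

[4, 2, 0, -4, -8, -15, -2, -12, -14]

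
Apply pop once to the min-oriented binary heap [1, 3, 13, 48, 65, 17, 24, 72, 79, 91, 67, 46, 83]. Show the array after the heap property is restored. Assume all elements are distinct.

[3, 48, 13, 72, 65, 17, 24, 83, 79, 91, 67, 46]

remove root 1; move last element 83 to root → [83, 3, 13, 48, 65, 17, 24, 72, 79, 91, 67, 46]
83 vs smaller child 3 at index 1, swap → [3, 83, 13, 48, 65, 17, 24, 72, 79, 91, 67, 46]
83 vs smaller child 48 at index 3, swap → [3, 48, 13, 83, 65, 17, 24, 72, 79, 91, 67, 46]
83 vs smaller child 72 at index 7, swap → [3, 48, 13, 72, 65, 17, 24, 83, 79, 91, 67, 46]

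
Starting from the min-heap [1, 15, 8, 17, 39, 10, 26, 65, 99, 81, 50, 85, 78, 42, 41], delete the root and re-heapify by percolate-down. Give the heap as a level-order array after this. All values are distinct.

remove root 1; move last element 41 to root → [41, 15, 8, 17, 39, 10, 26, 65, 99, 81, 50, 85, 78, 42]
41 vs smaller child 8 at index 2, swap → [8, 15, 41, 17, 39, 10, 26, 65, 99, 81, 50, 85, 78, 42]
41 vs smaller child 10 at index 5, swap → [8, 15, 10, 17, 39, 41, 26, 65, 99, 81, 50, 85, 78, 42]

[8, 15, 10, 17, 39, 41, 26, 65, 99, 81, 50, 85, 78, 42]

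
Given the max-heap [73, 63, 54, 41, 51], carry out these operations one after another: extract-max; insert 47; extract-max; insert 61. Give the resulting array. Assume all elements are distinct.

[61, 54, 47, 41, 51]

extract-max → returns 73:
  remove root 73; move last element 51 to root → [51, 63, 54, 41]
  51 vs larger child 63 at index 1, swap → [63, 51, 54, 41]
insert 47:
  append 47 at index 4 → [63, 51, 54, 41, 47] (no swap needed)
extract-max → returns 63:
  remove root 63; move last element 47 to root → [47, 51, 54, 41]
  47 vs larger child 54 at index 2, swap → [54, 51, 47, 41]
insert 61:
  append 61 at index 4 → [54, 51, 47, 41, 61]
  61 > parent 51 at index 1, swap → [54, 61, 47, 41, 51]
  61 > parent 54 at index 0, swap → [61, 54, 47, 41, 51]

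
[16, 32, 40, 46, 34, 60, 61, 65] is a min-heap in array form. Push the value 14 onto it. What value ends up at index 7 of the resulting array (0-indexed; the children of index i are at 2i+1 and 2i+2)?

65

append 14 at index 8 → [16, 32, 40, 46, 34, 60, 61, 65, 14]
14 < parent 46 at index 3, swap → [16, 32, 40, 14, 34, 60, 61, 65, 46]
14 < parent 32 at index 1, swap → [16, 14, 40, 32, 34, 60, 61, 65, 46]
14 < parent 16 at index 0, swap → [14, 16, 40, 32, 34, 60, 61, 65, 46]
resulting array: [14, 16, 40, 32, 34, 60, 61, 65, 46]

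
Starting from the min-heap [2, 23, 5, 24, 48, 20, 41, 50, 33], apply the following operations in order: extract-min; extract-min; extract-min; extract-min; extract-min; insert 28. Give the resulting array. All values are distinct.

extract-min → returns 2:
  remove root 2; move last element 33 to root → [33, 23, 5, 24, 48, 20, 41, 50]
  33 vs smaller child 5 at index 2, swap → [5, 23, 33, 24, 48, 20, 41, 50]
  33 vs smaller child 20 at index 5, swap → [5, 23, 20, 24, 48, 33, 41, 50]
extract-min → returns 5:
  remove root 5; move last element 50 to root → [50, 23, 20, 24, 48, 33, 41]
  50 vs smaller child 20 at index 2, swap → [20, 23, 50, 24, 48, 33, 41]
  50 vs smaller child 33 at index 5, swap → [20, 23, 33, 24, 48, 50, 41]
extract-min → returns 20:
  remove root 20; move last element 41 to root → [41, 23, 33, 24, 48, 50]
  41 vs smaller child 23 at index 1, swap → [23, 41, 33, 24, 48, 50]
  41 vs smaller child 24 at index 3, swap → [23, 24, 33, 41, 48, 50]
extract-min → returns 23:
  remove root 23; move last element 50 to root → [50, 24, 33, 41, 48]
  50 vs smaller child 24 at index 1, swap → [24, 50, 33, 41, 48]
  50 vs smaller child 41 at index 3, swap → [24, 41, 33, 50, 48]
extract-min → returns 24:
  remove root 24; move last element 48 to root → [48, 41, 33, 50]
  48 vs smaller child 33 at index 2, swap → [33, 41, 48, 50]
insert 28:
  append 28 at index 4 → [33, 41, 48, 50, 28]
  28 < parent 41 at index 1, swap → [33, 28, 48, 50, 41]
  28 < parent 33 at index 0, swap → [28, 33, 48, 50, 41]

[28, 33, 48, 50, 41]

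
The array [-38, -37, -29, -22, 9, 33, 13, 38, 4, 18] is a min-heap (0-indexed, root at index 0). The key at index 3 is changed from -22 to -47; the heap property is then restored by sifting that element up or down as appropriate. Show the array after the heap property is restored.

set index 3 from -22 to -47 → [-38, -37, -29, -47, 9, 33, 13, 38, 4, 18]
-47 < parent -37 at index 1, swap → [-38, -47, -29, -37, 9, 33, 13, 38, 4, 18]
-47 < parent -38 at index 0, swap → [-47, -38, -29, -37, 9, 33, 13, 38, 4, 18]

[-47, -38, -29, -37, 9, 33, 13, 38, 4, 18]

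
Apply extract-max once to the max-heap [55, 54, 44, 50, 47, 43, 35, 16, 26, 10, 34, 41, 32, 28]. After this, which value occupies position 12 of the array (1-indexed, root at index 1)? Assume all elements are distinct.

remove root 55; move last element 28 to root → [28, 54, 44, 50, 47, 43, 35, 16, 26, 10, 34, 41, 32]
28 vs larger child 54 at index 2, swap → [54, 28, 44, 50, 47, 43, 35, 16, 26, 10, 34, 41, 32]
28 vs larger child 50 at index 4, swap → [54, 50, 44, 28, 47, 43, 35, 16, 26, 10, 34, 41, 32]
resulting array: [54, 50, 44, 28, 47, 43, 35, 16, 26, 10, 34, 41, 32]

41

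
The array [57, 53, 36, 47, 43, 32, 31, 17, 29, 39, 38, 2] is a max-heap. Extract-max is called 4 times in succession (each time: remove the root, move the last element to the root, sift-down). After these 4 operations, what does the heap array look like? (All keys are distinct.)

[39, 38, 36, 29, 2, 32, 31, 17]

extract-max #1 returns 57:
  remove root 57; move last element 2 to root → [2, 53, 36, 47, 43, 32, 31, 17, 29, 39, 38]
  2 vs larger child 53 at index 1, swap → [53, 2, 36, 47, 43, 32, 31, 17, 29, 39, 38]
  2 vs larger child 47 at index 3, swap → [53, 47, 36, 2, 43, 32, 31, 17, 29, 39, 38]
  2 vs larger child 29 at index 8, swap → [53, 47, 36, 29, 43, 32, 31, 17, 2, 39, 38]
extract-max #2 returns 53:
  remove root 53; move last element 38 to root → [38, 47, 36, 29, 43, 32, 31, 17, 2, 39]
  38 vs larger child 47 at index 1, swap → [47, 38, 36, 29, 43, 32, 31, 17, 2, 39]
  38 vs larger child 43 at index 4, swap → [47, 43, 36, 29, 38, 32, 31, 17, 2, 39]
  38 vs only child 39 at index 9, swap → [47, 43, 36, 29, 39, 32, 31, 17, 2, 38]
extract-max #3 returns 47:
  remove root 47; move last element 38 to root → [38, 43, 36, 29, 39, 32, 31, 17, 2]
  38 vs larger child 43 at index 1, swap → [43, 38, 36, 29, 39, 32, 31, 17, 2]
  38 vs larger child 39 at index 4, swap → [43, 39, 36, 29, 38, 32, 31, 17, 2]
extract-max #4 returns 43:
  remove root 43; move last element 2 to root → [2, 39, 36, 29, 38, 32, 31, 17]
  2 vs larger child 39 at index 1, swap → [39, 2, 36, 29, 38, 32, 31, 17]
  2 vs larger child 38 at index 4, swap → [39, 38, 36, 29, 2, 32, 31, 17]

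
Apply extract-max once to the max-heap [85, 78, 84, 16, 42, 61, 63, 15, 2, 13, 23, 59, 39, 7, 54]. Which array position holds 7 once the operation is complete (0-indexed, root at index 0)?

13

remove root 85; move last element 54 to root → [54, 78, 84, 16, 42, 61, 63, 15, 2, 13, 23, 59, 39, 7]
54 vs larger child 84 at index 2, swap → [84, 78, 54, 16, 42, 61, 63, 15, 2, 13, 23, 59, 39, 7]
54 vs larger child 63 at index 6, swap → [84, 78, 63, 16, 42, 61, 54, 15, 2, 13, 23, 59, 39, 7]
resulting array: [84, 78, 63, 16, 42, 61, 54, 15, 2, 13, 23, 59, 39, 7]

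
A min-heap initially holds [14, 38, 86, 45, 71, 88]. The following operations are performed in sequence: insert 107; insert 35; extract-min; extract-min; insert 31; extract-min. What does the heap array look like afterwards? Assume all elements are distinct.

insert 107:
  append 107 at index 6 → [14, 38, 86, 45, 71, 88, 107] (no swap needed)
insert 35:
  append 35 at index 7 → [14, 38, 86, 45, 71, 88, 107, 35]
  35 < parent 45 at index 3, swap → [14, 38, 86, 35, 71, 88, 107, 45]
  35 < parent 38 at index 1, swap → [14, 35, 86, 38, 71, 88, 107, 45]
extract-min → returns 14:
  remove root 14; move last element 45 to root → [45, 35, 86, 38, 71, 88, 107]
  45 vs smaller child 35 at index 1, swap → [35, 45, 86, 38, 71, 88, 107]
  45 vs smaller child 38 at index 3, swap → [35, 38, 86, 45, 71, 88, 107]
extract-min → returns 35:
  remove root 35; move last element 107 to root → [107, 38, 86, 45, 71, 88]
  107 vs smaller child 38 at index 1, swap → [38, 107, 86, 45, 71, 88]
  107 vs smaller child 45 at index 3, swap → [38, 45, 86, 107, 71, 88]
insert 31:
  append 31 at index 6 → [38, 45, 86, 107, 71, 88, 31]
  31 < parent 86 at index 2, swap → [38, 45, 31, 107, 71, 88, 86]
  31 < parent 38 at index 0, swap → [31, 45, 38, 107, 71, 88, 86]
extract-min → returns 31:
  remove root 31; move last element 86 to root → [86, 45, 38, 107, 71, 88]
  86 vs smaller child 38 at index 2, swap → [38, 45, 86, 107, 71, 88]

[38, 45, 86, 107, 71, 88]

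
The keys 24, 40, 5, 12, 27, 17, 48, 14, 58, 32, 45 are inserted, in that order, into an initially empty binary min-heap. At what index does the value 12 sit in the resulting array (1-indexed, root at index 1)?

2

Insert 24:
  append 24 at index 1 → [24] (no swap needed)
Insert 40:
  append 40 at index 2 → [24, 40] (no swap needed)
Insert 5:
  append 5 at index 3 → [24, 40, 5]
  5 < parent 24 at index 1, swap → [5, 40, 24]
Insert 12:
  append 12 at index 4 → [5, 40, 24, 12]
  12 < parent 40 at index 2, swap → [5, 12, 24, 40]
Insert 27:
  append 27 at index 5 → [5, 12, 24, 40, 27] (no swap needed)
Insert 17:
  append 17 at index 6 → [5, 12, 24, 40, 27, 17]
  17 < parent 24 at index 3, swap → [5, 12, 17, 40, 27, 24]
Insert 48:
  append 48 at index 7 → [5, 12, 17, 40, 27, 24, 48] (no swap needed)
Insert 14:
  append 14 at index 8 → [5, 12, 17, 40, 27, 24, 48, 14]
  14 < parent 40 at index 4, swap → [5, 12, 17, 14, 27, 24, 48, 40]
Insert 58:
  append 58 at index 9 → [5, 12, 17, 14, 27, 24, 48, 40, 58] (no swap needed)
Insert 32:
  append 32 at index 10 → [5, 12, 17, 14, 27, 24, 48, 40, 58, 32] (no swap needed)
Insert 45:
  append 45 at index 11 → [5, 12, 17, 14, 27, 24, 48, 40, 58, 32, 45] (no swap needed)
resulting array: [5, 12, 17, 14, 27, 24, 48, 40, 58, 32, 45]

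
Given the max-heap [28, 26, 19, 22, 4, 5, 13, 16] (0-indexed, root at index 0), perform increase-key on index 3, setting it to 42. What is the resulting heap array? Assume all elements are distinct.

[42, 28, 19, 26, 4, 5, 13, 16]

set index 3 from 22 to 42 → [28, 26, 19, 42, 4, 5, 13, 16]
42 > parent 26 at index 1, swap → [28, 42, 19, 26, 4, 5, 13, 16]
42 > parent 28 at index 0, swap → [42, 28, 19, 26, 4, 5, 13, 16]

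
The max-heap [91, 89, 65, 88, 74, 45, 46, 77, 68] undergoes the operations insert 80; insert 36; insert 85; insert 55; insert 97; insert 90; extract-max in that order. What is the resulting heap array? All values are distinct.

insert 80:
  append 80 at index 9 → [91, 89, 65, 88, 74, 45, 46, 77, 68, 80]
  80 > parent 74 at index 4, swap → [91, 89, 65, 88, 80, 45, 46, 77, 68, 74]
insert 36:
  append 36 at index 10 → [91, 89, 65, 88, 80, 45, 46, 77, 68, 74, 36] (no swap needed)
insert 85:
  append 85 at index 11 → [91, 89, 65, 88, 80, 45, 46, 77, 68, 74, 36, 85]
  85 > parent 45 at index 5, swap → [91, 89, 65, 88, 80, 85, 46, 77, 68, 74, 36, 45]
  85 > parent 65 at index 2, swap → [91, 89, 85, 88, 80, 65, 46, 77, 68, 74, 36, 45]
insert 55:
  append 55 at index 12 → [91, 89, 85, 88, 80, 65, 46, 77, 68, 74, 36, 45, 55] (no swap needed)
insert 97:
  append 97 at index 13 → [91, 89, 85, 88, 80, 65, 46, 77, 68, 74, 36, 45, 55, 97]
  97 > parent 46 at index 6, swap → [91, 89, 85, 88, 80, 65, 97, 77, 68, 74, 36, 45, 55, 46]
  97 > parent 85 at index 2, swap → [91, 89, 97, 88, 80, 65, 85, 77, 68, 74, 36, 45, 55, 46]
  97 > parent 91 at index 0, swap → [97, 89, 91, 88, 80, 65, 85, 77, 68, 74, 36, 45, 55, 46]
insert 90:
  append 90 at index 14 → [97, 89, 91, 88, 80, 65, 85, 77, 68, 74, 36, 45, 55, 46, 90]
  90 > parent 85 at index 6, swap → [97, 89, 91, 88, 80, 65, 90, 77, 68, 74, 36, 45, 55, 46, 85]
extract-max → returns 97:
  remove root 97; move last element 85 to root → [85, 89, 91, 88, 80, 65, 90, 77, 68, 74, 36, 45, 55, 46]
  85 vs larger child 91 at index 2, swap → [91, 89, 85, 88, 80, 65, 90, 77, 68, 74, 36, 45, 55, 46]
  85 vs larger child 90 at index 6, swap → [91, 89, 90, 88, 80, 65, 85, 77, 68, 74, 36, 45, 55, 46]

[91, 89, 90, 88, 80, 65, 85, 77, 68, 74, 36, 45, 55, 46]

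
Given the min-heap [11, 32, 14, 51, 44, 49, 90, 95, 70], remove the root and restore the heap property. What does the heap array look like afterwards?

[14, 32, 49, 51, 44, 70, 90, 95]

remove root 11; move last element 70 to root → [70, 32, 14, 51, 44, 49, 90, 95]
70 vs smaller child 14 at index 2, swap → [14, 32, 70, 51, 44, 49, 90, 95]
70 vs smaller child 49 at index 5, swap → [14, 32, 49, 51, 44, 70, 90, 95]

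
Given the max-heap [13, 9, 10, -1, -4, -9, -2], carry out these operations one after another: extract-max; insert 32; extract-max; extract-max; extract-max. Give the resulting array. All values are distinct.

extract-max → returns 13:
  remove root 13; move last element -2 to root → [-2, 9, 10, -1, -4, -9]
  -2 vs larger child 10 at index 2, swap → [10, 9, -2, -1, -4, -9]
insert 32:
  append 32 at index 6 → [10, 9, -2, -1, -4, -9, 32]
  32 > parent -2 at index 2, swap → [10, 9, 32, -1, -4, -9, -2]
  32 > parent 10 at index 0, swap → [32, 9, 10, -1, -4, -9, -2]
extract-max → returns 32:
  remove root 32; move last element -2 to root → [-2, 9, 10, -1, -4, -9]
  -2 vs larger child 10 at index 2, swap → [10, 9, -2, -1, -4, -9]
extract-max → returns 10:
  remove root 10; move last element -9 to root → [-9, 9, -2, -1, -4]
  -9 vs larger child 9 at index 1, swap → [9, -9, -2, -1, -4]
  -9 vs larger child -1 at index 3, swap → [9, -1, -2, -9, -4]
extract-max → returns 9:
  remove root 9; move last element -4 to root → [-4, -1, -2, -9]
  -4 vs larger child -1 at index 1, swap → [-1, -4, -2, -9]

[-1, -4, -2, -9]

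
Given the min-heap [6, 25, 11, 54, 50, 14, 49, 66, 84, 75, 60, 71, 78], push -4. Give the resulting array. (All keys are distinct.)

[-4, 25, 6, 54, 50, 14, 11, 66, 84, 75, 60, 71, 78, 49]

append -4 at index 13 → [6, 25, 11, 54, 50, 14, 49, 66, 84, 75, 60, 71, 78, -4]
-4 < parent 49 at index 6, swap → [6, 25, 11, 54, 50, 14, -4, 66, 84, 75, 60, 71, 78, 49]
-4 < parent 11 at index 2, swap → [6, 25, -4, 54, 50, 14, 11, 66, 84, 75, 60, 71, 78, 49]
-4 < parent 6 at index 0, swap → [-4, 25, 6, 54, 50, 14, 11, 66, 84, 75, 60, 71, 78, 49]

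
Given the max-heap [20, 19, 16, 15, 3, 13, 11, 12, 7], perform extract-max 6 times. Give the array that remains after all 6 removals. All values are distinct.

[11, 3, 7]

extract-max #1 returns 20:
  remove root 20; move last element 7 to root → [7, 19, 16, 15, 3, 13, 11, 12]
  7 vs larger child 19 at index 1, swap → [19, 7, 16, 15, 3, 13, 11, 12]
  7 vs larger child 15 at index 3, swap → [19, 15, 16, 7, 3, 13, 11, 12]
  7 vs only child 12 at index 7, swap → [19, 15, 16, 12, 3, 13, 11, 7]
extract-max #2 returns 19:
  remove root 19; move last element 7 to root → [7, 15, 16, 12, 3, 13, 11]
  7 vs larger child 16 at index 2, swap → [16, 15, 7, 12, 3, 13, 11]
  7 vs larger child 13 at index 5, swap → [16, 15, 13, 12, 3, 7, 11]
extract-max #3 returns 16:
  remove root 16; move last element 11 to root → [11, 15, 13, 12, 3, 7]
  11 vs larger child 15 at index 1, swap → [15, 11, 13, 12, 3, 7]
  11 vs larger child 12 at index 3, swap → [15, 12, 13, 11, 3, 7]
extract-max #4 returns 15:
  remove root 15; move last element 7 to root → [7, 12, 13, 11, 3]
  7 vs larger child 13 at index 2, swap → [13, 12, 7, 11, 3]
extract-max #5 returns 13:
  remove root 13; move last element 3 to root → [3, 12, 7, 11]
  3 vs larger child 12 at index 1, swap → [12, 3, 7, 11]
  3 vs only child 11 at index 3, swap → [12, 11, 7, 3]
extract-max #6 returns 12:
  remove root 12; move last element 3 to root → [3, 11, 7]
  3 vs larger child 11 at index 1, swap → [11, 3, 7]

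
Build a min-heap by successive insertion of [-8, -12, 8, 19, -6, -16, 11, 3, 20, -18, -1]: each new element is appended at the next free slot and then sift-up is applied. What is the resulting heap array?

[-18, -16, -12, 3, -8, 8, 11, 19, 20, -6, -1]

Insert -8:
  append -8 at index 0 → [-8] (no swap needed)
Insert -12:
  append -12 at index 1 → [-8, -12]
  -12 < parent -8 at index 0, swap → [-12, -8]
Insert 8:
  append 8 at index 2 → [-12, -8, 8] (no swap needed)
Insert 19:
  append 19 at index 3 → [-12, -8, 8, 19] (no swap needed)
Insert -6:
  append -6 at index 4 → [-12, -8, 8, 19, -6] (no swap needed)
Insert -16:
  append -16 at index 5 → [-12, -8, 8, 19, -6, -16]
  -16 < parent 8 at index 2, swap → [-12, -8, -16, 19, -6, 8]
  -16 < parent -12 at index 0, swap → [-16, -8, -12, 19, -6, 8]
Insert 11:
  append 11 at index 6 → [-16, -8, -12, 19, -6, 8, 11] (no swap needed)
Insert 3:
  append 3 at index 7 → [-16, -8, -12, 19, -6, 8, 11, 3]
  3 < parent 19 at index 3, swap → [-16, -8, -12, 3, -6, 8, 11, 19]
Insert 20:
  append 20 at index 8 → [-16, -8, -12, 3, -6, 8, 11, 19, 20] (no swap needed)
Insert -18:
  append -18 at index 9 → [-16, -8, -12, 3, -6, 8, 11, 19, 20, -18]
  -18 < parent -6 at index 4, swap → [-16, -8, -12, 3, -18, 8, 11, 19, 20, -6]
  -18 < parent -8 at index 1, swap → [-16, -18, -12, 3, -8, 8, 11, 19, 20, -6]
  -18 < parent -16 at index 0, swap → [-18, -16, -12, 3, -8, 8, 11, 19, 20, -6]
Insert -1:
  append -1 at index 10 → [-18, -16, -12, 3, -8, 8, 11, 19, 20, -6, -1] (no swap needed)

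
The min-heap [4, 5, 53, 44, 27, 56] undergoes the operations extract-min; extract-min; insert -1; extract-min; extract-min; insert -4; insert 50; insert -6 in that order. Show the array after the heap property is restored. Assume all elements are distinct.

[-6, 44, -4, 56, 50, 53]

extract-min → returns 4:
  remove root 4; move last element 56 to root → [56, 5, 53, 44, 27]
  56 vs smaller child 5 at index 1, swap → [5, 56, 53, 44, 27]
  56 vs smaller child 27 at index 4, swap → [5, 27, 53, 44, 56]
extract-min → returns 5:
  remove root 5; move last element 56 to root → [56, 27, 53, 44]
  56 vs smaller child 27 at index 1, swap → [27, 56, 53, 44]
  56 vs only child 44 at index 3, swap → [27, 44, 53, 56]
insert -1:
  append -1 at index 4 → [27, 44, 53, 56, -1]
  -1 < parent 44 at index 1, swap → [27, -1, 53, 56, 44]
  -1 < parent 27 at index 0, swap → [-1, 27, 53, 56, 44]
extract-min → returns -1:
  remove root -1; move last element 44 to root → [44, 27, 53, 56]
  44 vs smaller child 27 at index 1, swap → [27, 44, 53, 56]
extract-min → returns 27:
  remove root 27; move last element 56 to root → [56, 44, 53]
  56 vs smaller child 44 at index 1, swap → [44, 56, 53]
insert -4:
  append -4 at index 3 → [44, 56, 53, -4]
  -4 < parent 56 at index 1, swap → [44, -4, 53, 56]
  -4 < parent 44 at index 0, swap → [-4, 44, 53, 56]
insert 50:
  append 50 at index 4 → [-4, 44, 53, 56, 50] (no swap needed)
insert -6:
  append -6 at index 5 → [-4, 44, 53, 56, 50, -6]
  -6 < parent 53 at index 2, swap → [-4, 44, -6, 56, 50, 53]
  -6 < parent -4 at index 0, swap → [-6, 44, -4, 56, 50, 53]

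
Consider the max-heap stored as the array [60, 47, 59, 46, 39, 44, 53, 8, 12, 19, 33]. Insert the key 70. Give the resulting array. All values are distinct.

[70, 47, 60, 46, 39, 59, 53, 8, 12, 19, 33, 44]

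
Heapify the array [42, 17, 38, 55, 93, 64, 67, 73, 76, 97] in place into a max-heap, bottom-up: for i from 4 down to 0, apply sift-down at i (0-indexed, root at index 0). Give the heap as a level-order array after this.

[97, 93, 67, 76, 42, 64, 38, 73, 55, 17]

sift down from index 4:
  93 vs only child 97 at index 9, swap → [42, 17, 38, 55, 97, 64, 67, 73, 76, 93]
sift down from index 3:
  55 vs larger child 76 at index 8, swap → [42, 17, 38, 76, 97, 64, 67, 73, 55, 93]
sift down from index 2:
  38 vs larger child 67 at index 6, swap → [42, 17, 67, 76, 97, 64, 38, 73, 55, 93]
sift down from index 1:
  17 vs larger child 97 at index 4, swap → [42, 97, 67, 76, 17, 64, 38, 73, 55, 93]
  17 vs only child 93 at index 9, swap → [42, 97, 67, 76, 93, 64, 38, 73, 55, 17]
sift down from index 0:
  42 vs larger child 97 at index 1, swap → [97, 42, 67, 76, 93, 64, 38, 73, 55, 17]
  42 vs larger child 93 at index 4, swap → [97, 93, 67, 76, 42, 64, 38, 73, 55, 17]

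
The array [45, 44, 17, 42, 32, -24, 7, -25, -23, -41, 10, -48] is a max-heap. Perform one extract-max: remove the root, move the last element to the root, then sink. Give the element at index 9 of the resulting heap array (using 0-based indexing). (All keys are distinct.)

-41

remove root 45; move last element -48 to root → [-48, 44, 17, 42, 32, -24, 7, -25, -23, -41, 10]
-48 vs larger child 44 at index 1, swap → [44, -48, 17, 42, 32, -24, 7, -25, -23, -41, 10]
-48 vs larger child 42 at index 3, swap → [44, 42, 17, -48, 32, -24, 7, -25, -23, -41, 10]
-48 vs larger child -23 at index 8, swap → [44, 42, 17, -23, 32, -24, 7, -25, -48, -41, 10]
resulting array: [44, 42, 17, -23, 32, -24, 7, -25, -48, -41, 10]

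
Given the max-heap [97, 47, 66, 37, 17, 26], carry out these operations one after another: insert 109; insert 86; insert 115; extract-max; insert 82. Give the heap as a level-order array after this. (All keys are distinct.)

insert 109:
  append 109 at index 6 → [97, 47, 66, 37, 17, 26, 109]
  109 > parent 66 at index 2, swap → [97, 47, 109, 37, 17, 26, 66]
  109 > parent 97 at index 0, swap → [109, 47, 97, 37, 17, 26, 66]
insert 86:
  append 86 at index 7 → [109, 47, 97, 37, 17, 26, 66, 86]
  86 > parent 37 at index 3, swap → [109, 47, 97, 86, 17, 26, 66, 37]
  86 > parent 47 at index 1, swap → [109, 86, 97, 47, 17, 26, 66, 37]
insert 115:
  append 115 at index 8 → [109, 86, 97, 47, 17, 26, 66, 37, 115]
  115 > parent 47 at index 3, swap → [109, 86, 97, 115, 17, 26, 66, 37, 47]
  115 > parent 86 at index 1, swap → [109, 115, 97, 86, 17, 26, 66, 37, 47]
  115 > parent 109 at index 0, swap → [115, 109, 97, 86, 17, 26, 66, 37, 47]
extract-max → returns 115:
  remove root 115; move last element 47 to root → [47, 109, 97, 86, 17, 26, 66, 37]
  47 vs larger child 109 at index 1, swap → [109, 47, 97, 86, 17, 26, 66, 37]
  47 vs larger child 86 at index 3, swap → [109, 86, 97, 47, 17, 26, 66, 37]
insert 82:
  append 82 at index 8 → [109, 86, 97, 47, 17, 26, 66, 37, 82]
  82 > parent 47 at index 3, swap → [109, 86, 97, 82, 17, 26, 66, 37, 47]

[109, 86, 97, 82, 17, 26, 66, 37, 47]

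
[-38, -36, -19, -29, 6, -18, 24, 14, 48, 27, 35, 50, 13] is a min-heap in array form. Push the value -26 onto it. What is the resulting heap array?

append -26 at index 13 → [-38, -36, -19, -29, 6, -18, 24, 14, 48, 27, 35, 50, 13, -26]
-26 < parent 24 at index 6, swap → [-38, -36, -19, -29, 6, -18, -26, 14, 48, 27, 35, 50, 13, 24]
-26 < parent -19 at index 2, swap → [-38, -36, -26, -29, 6, -18, -19, 14, 48, 27, 35, 50, 13, 24]

[-38, -36, -26, -29, 6, -18, -19, 14, 48, 27, 35, 50, 13, 24]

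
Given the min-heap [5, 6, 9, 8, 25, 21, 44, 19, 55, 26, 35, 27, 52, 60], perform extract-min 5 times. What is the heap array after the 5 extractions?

extract-min #1 returns 5:
  remove root 5; move last element 60 to root → [60, 6, 9, 8, 25, 21, 44, 19, 55, 26, 35, 27, 52]
  60 vs smaller child 6 at index 1, swap → [6, 60, 9, 8, 25, 21, 44, 19, 55, 26, 35, 27, 52]
  60 vs smaller child 8 at index 3, swap → [6, 8, 9, 60, 25, 21, 44, 19, 55, 26, 35, 27, 52]
  60 vs smaller child 19 at index 7, swap → [6, 8, 9, 19, 25, 21, 44, 60, 55, 26, 35, 27, 52]
extract-min #2 returns 6:
  remove root 6; move last element 52 to root → [52, 8, 9, 19, 25, 21, 44, 60, 55, 26, 35, 27]
  52 vs smaller child 8 at index 1, swap → [8, 52, 9, 19, 25, 21, 44, 60, 55, 26, 35, 27]
  52 vs smaller child 19 at index 3, swap → [8, 19, 9, 52, 25, 21, 44, 60, 55, 26, 35, 27]
extract-min #3 returns 8:
  remove root 8; move last element 27 to root → [27, 19, 9, 52, 25, 21, 44, 60, 55, 26, 35]
  27 vs smaller child 9 at index 2, swap → [9, 19, 27, 52, 25, 21, 44, 60, 55, 26, 35]
  27 vs smaller child 21 at index 5, swap → [9, 19, 21, 52, 25, 27, 44, 60, 55, 26, 35]
extract-min #4 returns 9:
  remove root 9; move last element 35 to root → [35, 19, 21, 52, 25, 27, 44, 60, 55, 26]
  35 vs smaller child 19 at index 1, swap → [19, 35, 21, 52, 25, 27, 44, 60, 55, 26]
  35 vs smaller child 25 at index 4, swap → [19, 25, 21, 52, 35, 27, 44, 60, 55, 26]
  35 vs only child 26 at index 9, swap → [19, 25, 21, 52, 26, 27, 44, 60, 55, 35]
extract-min #5 returns 19:
  remove root 19; move last element 35 to root → [35, 25, 21, 52, 26, 27, 44, 60, 55]
  35 vs smaller child 21 at index 2, swap → [21, 25, 35, 52, 26, 27, 44, 60, 55]
  35 vs smaller child 27 at index 5, swap → [21, 25, 27, 52, 26, 35, 44, 60, 55]

[21, 25, 27, 52, 26, 35, 44, 60, 55]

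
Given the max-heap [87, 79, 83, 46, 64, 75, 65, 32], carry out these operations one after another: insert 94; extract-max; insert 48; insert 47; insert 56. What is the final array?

[87, 79, 83, 48, 64, 75, 65, 32, 46, 47, 56]

insert 94:
  append 94 at index 8 → [87, 79, 83, 46, 64, 75, 65, 32, 94]
  94 > parent 46 at index 3, swap → [87, 79, 83, 94, 64, 75, 65, 32, 46]
  94 > parent 79 at index 1, swap → [87, 94, 83, 79, 64, 75, 65, 32, 46]
  94 > parent 87 at index 0, swap → [94, 87, 83, 79, 64, 75, 65, 32, 46]
extract-max → returns 94:
  remove root 94; move last element 46 to root → [46, 87, 83, 79, 64, 75, 65, 32]
  46 vs larger child 87 at index 1, swap → [87, 46, 83, 79, 64, 75, 65, 32]
  46 vs larger child 79 at index 3, swap → [87, 79, 83, 46, 64, 75, 65, 32]
insert 48:
  append 48 at index 8 → [87, 79, 83, 46, 64, 75, 65, 32, 48]
  48 > parent 46 at index 3, swap → [87, 79, 83, 48, 64, 75, 65, 32, 46]
insert 47:
  append 47 at index 9 → [87, 79, 83, 48, 64, 75, 65, 32, 46, 47] (no swap needed)
insert 56:
  append 56 at index 10 → [87, 79, 83, 48, 64, 75, 65, 32, 46, 47, 56] (no swap needed)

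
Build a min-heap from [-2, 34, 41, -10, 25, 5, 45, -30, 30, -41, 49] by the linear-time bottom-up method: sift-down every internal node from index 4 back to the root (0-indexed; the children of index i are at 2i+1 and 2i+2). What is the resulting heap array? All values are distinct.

[-41, -30, 5, -10, 25, 41, 45, -2, 30, 34, 49]

sift down from index 4:
  25 vs smaller child -41 at index 9, swap → [-2, 34, 41, -10, -41, 5, 45, -30, 30, 25, 49]
sift down from index 3:
  -10 vs smaller child -30 at index 7, swap → [-2, 34, 41, -30, -41, 5, 45, -10, 30, 25, 49]
sift down from index 2:
  41 vs smaller child 5 at index 5, swap → [-2, 34, 5, -30, -41, 41, 45, -10, 30, 25, 49]
sift down from index 1:
  34 vs smaller child -41 at index 4, swap → [-2, -41, 5, -30, 34, 41, 45, -10, 30, 25, 49]
  34 vs smaller child 25 at index 9, swap → [-2, -41, 5, -30, 25, 41, 45, -10, 30, 34, 49]
sift down from index 0:
  -2 vs smaller child -41 at index 1, swap → [-41, -2, 5, -30, 25, 41, 45, -10, 30, 34, 49]
  -2 vs smaller child -30 at index 3, swap → [-41, -30, 5, -2, 25, 41, 45, -10, 30, 34, 49]
  -2 vs smaller child -10 at index 7, swap → [-41, -30, 5, -10, 25, 41, 45, -2, 30, 34, 49]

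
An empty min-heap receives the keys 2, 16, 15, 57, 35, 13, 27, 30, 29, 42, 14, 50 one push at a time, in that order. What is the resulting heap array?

Insert 2:
  append 2 at index 0 → [2] (no swap needed)
Insert 16:
  append 16 at index 1 → [2, 16] (no swap needed)
Insert 15:
  append 15 at index 2 → [2, 16, 15] (no swap needed)
Insert 57:
  append 57 at index 3 → [2, 16, 15, 57] (no swap needed)
Insert 35:
  append 35 at index 4 → [2, 16, 15, 57, 35] (no swap needed)
Insert 13:
  append 13 at index 5 → [2, 16, 15, 57, 35, 13]
  13 < parent 15 at index 2, swap → [2, 16, 13, 57, 35, 15]
Insert 27:
  append 27 at index 6 → [2, 16, 13, 57, 35, 15, 27] (no swap needed)
Insert 30:
  append 30 at index 7 → [2, 16, 13, 57, 35, 15, 27, 30]
  30 < parent 57 at index 3, swap → [2, 16, 13, 30, 35, 15, 27, 57]
Insert 29:
  append 29 at index 8 → [2, 16, 13, 30, 35, 15, 27, 57, 29]
  29 < parent 30 at index 3, swap → [2, 16, 13, 29, 35, 15, 27, 57, 30]
Insert 42:
  append 42 at index 9 → [2, 16, 13, 29, 35, 15, 27, 57, 30, 42] (no swap needed)
Insert 14:
  append 14 at index 10 → [2, 16, 13, 29, 35, 15, 27, 57, 30, 42, 14]
  14 < parent 35 at index 4, swap → [2, 16, 13, 29, 14, 15, 27, 57, 30, 42, 35]
  14 < parent 16 at index 1, swap → [2, 14, 13, 29, 16, 15, 27, 57, 30, 42, 35]
Insert 50:
  append 50 at index 11 → [2, 14, 13, 29, 16, 15, 27, 57, 30, 42, 35, 50] (no swap needed)

[2, 14, 13, 29, 16, 15, 27, 57, 30, 42, 35, 50]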